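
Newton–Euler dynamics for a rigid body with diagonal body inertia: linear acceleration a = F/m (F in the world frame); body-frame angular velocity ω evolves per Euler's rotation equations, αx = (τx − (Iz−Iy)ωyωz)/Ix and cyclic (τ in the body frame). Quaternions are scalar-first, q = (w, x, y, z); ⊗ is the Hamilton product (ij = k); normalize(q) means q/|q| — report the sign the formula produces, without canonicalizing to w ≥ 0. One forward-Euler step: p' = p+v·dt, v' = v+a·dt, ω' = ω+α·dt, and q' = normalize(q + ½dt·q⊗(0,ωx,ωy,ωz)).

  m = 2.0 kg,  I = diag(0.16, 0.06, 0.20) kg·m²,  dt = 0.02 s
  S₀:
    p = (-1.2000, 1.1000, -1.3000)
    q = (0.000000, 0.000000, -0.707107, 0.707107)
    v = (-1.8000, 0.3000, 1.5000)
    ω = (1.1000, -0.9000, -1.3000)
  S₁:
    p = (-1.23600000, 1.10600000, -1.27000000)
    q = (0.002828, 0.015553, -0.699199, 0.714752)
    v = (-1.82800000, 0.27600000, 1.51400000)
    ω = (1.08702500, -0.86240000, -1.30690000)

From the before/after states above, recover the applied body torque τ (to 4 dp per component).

τ = (0.0600, 0.1700, 0.0300)

ω₁ − ω₀ = (-0.01297500, 0.03760000, -0.00690000)
I·α + gyro = (0.0600, 0.1700, 0.0300)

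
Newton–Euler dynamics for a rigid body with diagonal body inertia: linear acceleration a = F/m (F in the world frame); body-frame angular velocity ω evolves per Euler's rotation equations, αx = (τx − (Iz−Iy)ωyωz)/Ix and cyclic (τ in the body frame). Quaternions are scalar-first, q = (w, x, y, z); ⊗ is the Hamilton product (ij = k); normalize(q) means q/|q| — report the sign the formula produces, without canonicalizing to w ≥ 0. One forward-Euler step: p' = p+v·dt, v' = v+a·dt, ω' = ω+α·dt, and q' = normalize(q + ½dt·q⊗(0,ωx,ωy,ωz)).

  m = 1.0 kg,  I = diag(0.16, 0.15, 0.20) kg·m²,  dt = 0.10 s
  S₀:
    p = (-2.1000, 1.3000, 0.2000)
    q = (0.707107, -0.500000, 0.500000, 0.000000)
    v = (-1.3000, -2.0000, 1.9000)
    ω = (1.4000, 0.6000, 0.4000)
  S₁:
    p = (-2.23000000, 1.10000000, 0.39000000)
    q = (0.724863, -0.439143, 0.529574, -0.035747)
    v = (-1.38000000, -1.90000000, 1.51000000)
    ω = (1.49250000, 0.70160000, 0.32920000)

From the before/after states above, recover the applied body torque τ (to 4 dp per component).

Δω = ω₁−ω₀ = (0.09250000, 0.10160000, -0.07080000)
gyro term ω₀×Iω₀ = (0.0120, -0.0224, -0.0084)
applied torque τ = (0.1600, 0.1300, -0.1500)

τ = (0.1600, 0.1300, -0.1500)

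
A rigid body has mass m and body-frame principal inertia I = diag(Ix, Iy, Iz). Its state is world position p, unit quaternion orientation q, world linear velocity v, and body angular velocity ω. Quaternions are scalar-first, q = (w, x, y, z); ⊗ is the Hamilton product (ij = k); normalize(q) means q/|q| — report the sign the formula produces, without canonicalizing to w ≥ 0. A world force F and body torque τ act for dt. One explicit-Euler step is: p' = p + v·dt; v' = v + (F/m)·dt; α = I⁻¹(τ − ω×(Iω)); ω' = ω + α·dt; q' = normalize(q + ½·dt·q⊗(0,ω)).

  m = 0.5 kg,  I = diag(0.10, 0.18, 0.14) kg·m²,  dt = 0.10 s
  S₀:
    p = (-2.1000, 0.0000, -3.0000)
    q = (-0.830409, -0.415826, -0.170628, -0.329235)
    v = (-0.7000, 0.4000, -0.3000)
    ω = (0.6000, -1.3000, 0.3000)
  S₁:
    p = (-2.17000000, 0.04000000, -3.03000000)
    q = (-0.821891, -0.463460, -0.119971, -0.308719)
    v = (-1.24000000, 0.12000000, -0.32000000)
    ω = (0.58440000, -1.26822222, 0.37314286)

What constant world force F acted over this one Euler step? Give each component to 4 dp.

v₁ − v₀ = (-0.54000000, -0.28000000, -0.02000000)
m·(v₁−v₀)/dt = (-2.7000, -1.4000, -0.1000)

F = (-2.7000, -1.4000, -0.1000)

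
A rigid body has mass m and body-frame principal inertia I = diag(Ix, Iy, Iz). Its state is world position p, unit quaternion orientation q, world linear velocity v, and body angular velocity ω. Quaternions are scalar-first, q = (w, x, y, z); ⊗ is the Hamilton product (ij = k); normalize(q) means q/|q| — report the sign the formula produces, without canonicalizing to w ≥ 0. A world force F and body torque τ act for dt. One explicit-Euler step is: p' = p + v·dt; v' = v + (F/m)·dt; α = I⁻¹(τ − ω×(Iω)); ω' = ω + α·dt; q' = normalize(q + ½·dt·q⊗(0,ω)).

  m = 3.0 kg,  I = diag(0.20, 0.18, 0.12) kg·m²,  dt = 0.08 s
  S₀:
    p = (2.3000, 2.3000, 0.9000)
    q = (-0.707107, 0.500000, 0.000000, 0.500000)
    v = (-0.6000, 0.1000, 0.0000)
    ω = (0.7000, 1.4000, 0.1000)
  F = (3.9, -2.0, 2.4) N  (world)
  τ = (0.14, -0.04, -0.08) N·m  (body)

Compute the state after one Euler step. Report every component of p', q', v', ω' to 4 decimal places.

a = F/m = (1.3000, -0.6667, 0.8000)
p' = p + v·dt = (2.2520, 2.3080, 0.9000)
v + (F/m)dt = (-0.4960, 0.0467, 0.0640)
ω×(Iω) gyroscopic = (-0.0084, 0.0056, -0.0196)
(τ − ω×Iω)/I = (0.7420, -0.2533, -0.5033)
new body rate ω' = (0.7594, 1.3797, 0.0597)
2q̇ = q⊗(0,ω) = (-0.4000000, -1.1949749, -0.6899498, 0.6292893)
updated quaternion q' = (-0.7217, 0.4513, -0.0275, 0.5241)

p' = (2.2520, 2.3080, 0.9000)
q' = (-0.7217, 0.4513, -0.0275, 0.5241)
v' = (-0.4960, 0.0467, 0.0640)
ω' = (0.7594, 1.3797, 0.0597)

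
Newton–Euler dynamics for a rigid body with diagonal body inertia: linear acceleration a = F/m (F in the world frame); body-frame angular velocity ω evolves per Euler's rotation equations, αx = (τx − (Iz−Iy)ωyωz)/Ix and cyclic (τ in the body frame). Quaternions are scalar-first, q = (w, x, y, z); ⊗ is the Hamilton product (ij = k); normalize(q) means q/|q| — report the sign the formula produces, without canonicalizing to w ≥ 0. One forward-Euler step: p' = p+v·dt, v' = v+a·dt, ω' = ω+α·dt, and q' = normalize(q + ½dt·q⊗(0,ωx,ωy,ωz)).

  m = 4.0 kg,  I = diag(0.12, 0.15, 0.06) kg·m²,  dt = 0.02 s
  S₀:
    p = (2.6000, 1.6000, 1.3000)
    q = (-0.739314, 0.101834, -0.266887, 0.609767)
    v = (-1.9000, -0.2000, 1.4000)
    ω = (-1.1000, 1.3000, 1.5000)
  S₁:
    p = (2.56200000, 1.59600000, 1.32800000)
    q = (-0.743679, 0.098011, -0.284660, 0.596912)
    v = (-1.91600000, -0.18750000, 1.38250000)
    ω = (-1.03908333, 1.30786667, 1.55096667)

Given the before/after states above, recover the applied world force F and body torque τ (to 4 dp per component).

F = (-3.2000, 2.5000, -3.5000)
τ = (0.1900, -0.0400, 0.1100)

Δv = v₁−v₀ = (-0.01600000, 0.01250000, -0.01750000)
F = m·Δv/dt = (-3.2000, 2.5000, -3.5000)
Δω = ω₁−ω₀ = (0.06091667, 0.00786667, 0.05096667)
precession coupling = (-0.1755, -0.0990, -0.0429)
applied torque τ = (0.1900, -0.0400, 0.1100)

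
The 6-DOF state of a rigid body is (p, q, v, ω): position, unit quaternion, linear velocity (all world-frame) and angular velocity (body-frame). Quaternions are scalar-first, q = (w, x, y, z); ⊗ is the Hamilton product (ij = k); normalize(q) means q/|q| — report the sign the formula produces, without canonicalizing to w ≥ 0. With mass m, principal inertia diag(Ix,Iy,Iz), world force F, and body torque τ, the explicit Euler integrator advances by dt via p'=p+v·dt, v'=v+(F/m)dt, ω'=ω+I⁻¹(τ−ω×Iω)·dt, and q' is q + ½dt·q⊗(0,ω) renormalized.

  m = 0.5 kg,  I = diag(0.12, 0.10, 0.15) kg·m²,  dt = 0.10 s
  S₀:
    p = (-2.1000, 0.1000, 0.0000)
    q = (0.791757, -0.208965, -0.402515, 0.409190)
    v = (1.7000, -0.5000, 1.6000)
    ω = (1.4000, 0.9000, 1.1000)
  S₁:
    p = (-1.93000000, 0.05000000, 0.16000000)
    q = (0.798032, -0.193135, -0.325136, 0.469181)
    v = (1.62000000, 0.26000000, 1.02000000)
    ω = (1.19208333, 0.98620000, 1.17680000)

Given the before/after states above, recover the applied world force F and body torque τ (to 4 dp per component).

velocity change Δv = (-0.08000000, 0.76000000, -0.58000000)
applied force F = (-0.4000, 3.8000, -2.9000)
Δω = ω₁−ω₀ = (-0.20791667, 0.08620000, 0.07680000)
I·α + gyro = (-0.2000, 0.0400, 0.0900)

F = (-0.4000, 3.8000, -2.9000)
τ = (-0.2000, 0.0400, 0.0900)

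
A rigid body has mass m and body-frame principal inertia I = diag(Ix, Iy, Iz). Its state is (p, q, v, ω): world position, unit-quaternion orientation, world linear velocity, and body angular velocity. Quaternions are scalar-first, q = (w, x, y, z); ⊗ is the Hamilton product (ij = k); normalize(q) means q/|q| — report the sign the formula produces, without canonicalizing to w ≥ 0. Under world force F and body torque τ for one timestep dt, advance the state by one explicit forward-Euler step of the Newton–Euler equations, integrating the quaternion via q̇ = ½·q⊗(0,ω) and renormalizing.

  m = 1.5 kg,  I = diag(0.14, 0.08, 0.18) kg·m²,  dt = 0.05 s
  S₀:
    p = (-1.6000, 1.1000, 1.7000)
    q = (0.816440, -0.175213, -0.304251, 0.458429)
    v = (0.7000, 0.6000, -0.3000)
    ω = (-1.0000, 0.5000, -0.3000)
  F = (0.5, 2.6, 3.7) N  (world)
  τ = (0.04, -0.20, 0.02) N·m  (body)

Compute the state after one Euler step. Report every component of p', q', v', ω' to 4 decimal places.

p + v·dt = (-1.5650, 1.1300, 1.6850)
v' = v + a·dt = (0.7167, 0.6867, -0.1767)
α = I⁻¹(τ − ω×Iω) = (0.3929, -2.3500, -0.0556)
ω' = ω + α·dt = (-0.9804, 0.3825, -0.3028)
Hamilton product q⊗(0,ω) = (0.1144412, -0.9543792, -0.1027729, -0.6367895)
q' = normalize(q + ½dt·q⊗(0,ω)) = (0.8190, -0.1990, -0.3067, 0.4423)

p' = (-1.5650, 1.1300, 1.6850)
q' = (0.8190, -0.1990, -0.3067, 0.4423)
v' = (0.7167, 0.6867, -0.1767)
ω' = (-0.9804, 0.3825, -0.3028)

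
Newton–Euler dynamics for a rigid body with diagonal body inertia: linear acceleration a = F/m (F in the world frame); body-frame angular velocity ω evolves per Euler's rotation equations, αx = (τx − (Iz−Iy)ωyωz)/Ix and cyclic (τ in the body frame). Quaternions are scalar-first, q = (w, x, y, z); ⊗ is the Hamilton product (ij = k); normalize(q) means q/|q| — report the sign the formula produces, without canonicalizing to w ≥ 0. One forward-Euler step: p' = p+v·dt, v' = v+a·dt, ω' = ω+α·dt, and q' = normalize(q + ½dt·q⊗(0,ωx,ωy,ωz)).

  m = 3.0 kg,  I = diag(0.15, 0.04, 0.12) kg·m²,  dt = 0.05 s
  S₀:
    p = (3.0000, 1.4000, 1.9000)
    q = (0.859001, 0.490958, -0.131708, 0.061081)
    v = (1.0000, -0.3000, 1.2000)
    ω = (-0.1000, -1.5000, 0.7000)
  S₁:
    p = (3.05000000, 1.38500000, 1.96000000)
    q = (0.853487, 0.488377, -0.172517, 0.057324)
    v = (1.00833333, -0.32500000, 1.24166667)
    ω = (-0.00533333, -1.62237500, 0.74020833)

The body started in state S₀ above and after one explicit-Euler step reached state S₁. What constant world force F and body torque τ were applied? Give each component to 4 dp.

velocity change Δv = (0.00833333, -0.02500000, 0.04166667)
applied force F = (0.5000, -1.5000, 2.5000)
ω₁ − ω₀ = (0.09466667, -0.12237500, 0.04020833)
gyro term ω₀×Iω₀ = (-0.0840, -0.0021, -0.0165)
I·α + gyro = (0.2000, -0.1000, 0.0800)

F = (0.5000, -1.5000, 2.5000)
τ = (0.2000, -0.1000, 0.0800)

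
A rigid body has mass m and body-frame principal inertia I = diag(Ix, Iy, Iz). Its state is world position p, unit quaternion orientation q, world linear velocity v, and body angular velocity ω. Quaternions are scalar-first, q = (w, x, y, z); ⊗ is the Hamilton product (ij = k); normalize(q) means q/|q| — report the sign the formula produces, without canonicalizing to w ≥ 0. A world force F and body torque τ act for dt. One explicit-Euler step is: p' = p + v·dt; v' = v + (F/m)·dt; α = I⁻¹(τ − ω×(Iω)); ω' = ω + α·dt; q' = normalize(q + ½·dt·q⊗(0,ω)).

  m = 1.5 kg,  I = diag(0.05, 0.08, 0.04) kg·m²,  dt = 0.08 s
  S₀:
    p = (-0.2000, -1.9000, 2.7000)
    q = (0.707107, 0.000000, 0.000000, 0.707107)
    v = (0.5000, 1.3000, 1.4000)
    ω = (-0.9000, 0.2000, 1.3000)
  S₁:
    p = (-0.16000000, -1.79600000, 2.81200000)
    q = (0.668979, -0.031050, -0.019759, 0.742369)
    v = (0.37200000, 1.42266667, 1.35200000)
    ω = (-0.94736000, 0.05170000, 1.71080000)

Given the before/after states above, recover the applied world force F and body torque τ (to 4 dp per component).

Δω = ω₁−ω₀ = (-0.04736000, -0.14830000, 0.41080000)
gyro term ω₀×Iω₀ = (-0.0104, -0.0117, -0.0054)
applied torque τ = (-0.0400, -0.1600, 0.2000)
velocity change Δv = (-0.12800000, 0.12266667, -0.04800000)
F = m·Δv/dt = (-2.4000, 2.3000, -0.9000)

F = (-2.4000, 2.3000, -0.9000)
τ = (-0.0400, -0.1600, 0.2000)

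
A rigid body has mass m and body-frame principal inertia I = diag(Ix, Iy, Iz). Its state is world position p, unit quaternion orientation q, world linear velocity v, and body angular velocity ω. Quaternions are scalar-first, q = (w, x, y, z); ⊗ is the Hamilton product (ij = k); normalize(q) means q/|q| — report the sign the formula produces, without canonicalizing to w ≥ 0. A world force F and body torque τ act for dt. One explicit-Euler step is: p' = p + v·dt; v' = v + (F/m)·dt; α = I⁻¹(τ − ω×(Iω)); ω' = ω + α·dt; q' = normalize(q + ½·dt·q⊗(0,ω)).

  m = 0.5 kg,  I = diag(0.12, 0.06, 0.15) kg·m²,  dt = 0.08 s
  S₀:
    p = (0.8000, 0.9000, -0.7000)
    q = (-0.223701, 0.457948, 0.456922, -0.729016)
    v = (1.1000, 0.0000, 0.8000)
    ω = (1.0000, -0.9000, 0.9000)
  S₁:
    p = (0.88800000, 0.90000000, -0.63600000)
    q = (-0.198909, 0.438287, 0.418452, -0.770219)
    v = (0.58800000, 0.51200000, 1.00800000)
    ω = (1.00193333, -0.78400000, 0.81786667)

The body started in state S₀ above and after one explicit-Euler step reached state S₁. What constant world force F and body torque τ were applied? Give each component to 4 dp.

F = (-3.2000, 3.2000, 1.3000)
τ = (-0.0700, 0.0600, -0.1000)

rate change Δω = (0.00193333, 0.11600000, -0.08213333)
precession coupling = (-0.0729, -0.0270, 0.0540)
τ = I·(Δω/dt) + ω₀×(Iω₀) = (-0.0700, 0.0600, -0.1000)
v₁ − v₀ = (-0.51200000, 0.51200000, 0.20800000)
F = m·Δv/dt = (-3.2000, 3.2000, 1.3000)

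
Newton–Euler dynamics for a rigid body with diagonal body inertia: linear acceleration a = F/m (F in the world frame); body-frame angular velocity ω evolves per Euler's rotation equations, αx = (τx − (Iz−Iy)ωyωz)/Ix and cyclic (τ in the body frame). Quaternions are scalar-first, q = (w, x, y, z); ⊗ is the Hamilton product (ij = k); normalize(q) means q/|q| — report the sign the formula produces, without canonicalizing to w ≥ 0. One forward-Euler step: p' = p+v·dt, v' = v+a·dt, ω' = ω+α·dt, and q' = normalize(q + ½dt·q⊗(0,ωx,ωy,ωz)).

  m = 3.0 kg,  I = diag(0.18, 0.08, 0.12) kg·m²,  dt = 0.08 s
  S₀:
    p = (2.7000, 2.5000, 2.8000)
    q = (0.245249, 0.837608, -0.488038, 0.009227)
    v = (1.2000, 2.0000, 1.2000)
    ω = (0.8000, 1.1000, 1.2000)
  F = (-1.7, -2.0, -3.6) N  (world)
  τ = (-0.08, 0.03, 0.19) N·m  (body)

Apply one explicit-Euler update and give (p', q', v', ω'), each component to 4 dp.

p' = (2.7960, 2.6600, 2.8960)
q' = (0.2388, 0.8195, -0.5158, 0.0733)
v' = (1.1547, 1.9467, 1.1040)
ω' = (0.7410, 1.0724, 1.3853)

precession coupling ω×(Iω) = (0.0528, 0.0576, -0.0880)
angular accel α = (-0.7378, -0.3450, 2.3167)
ω + α·dt = (0.7410, 1.0724, 1.3853)
q⊗(0,ω) = (-0.1443170, -0.3995961, -0.7279741, 1.6060980)
q' = normalize(q + ½dt·q⊗(0,ω)) = (0.2388, 0.8195, -0.5158, 0.0733)
new position p' = (2.7960, 2.6600, 2.8960)
v' = v + a·dt = (1.1547, 1.9467, 1.1040)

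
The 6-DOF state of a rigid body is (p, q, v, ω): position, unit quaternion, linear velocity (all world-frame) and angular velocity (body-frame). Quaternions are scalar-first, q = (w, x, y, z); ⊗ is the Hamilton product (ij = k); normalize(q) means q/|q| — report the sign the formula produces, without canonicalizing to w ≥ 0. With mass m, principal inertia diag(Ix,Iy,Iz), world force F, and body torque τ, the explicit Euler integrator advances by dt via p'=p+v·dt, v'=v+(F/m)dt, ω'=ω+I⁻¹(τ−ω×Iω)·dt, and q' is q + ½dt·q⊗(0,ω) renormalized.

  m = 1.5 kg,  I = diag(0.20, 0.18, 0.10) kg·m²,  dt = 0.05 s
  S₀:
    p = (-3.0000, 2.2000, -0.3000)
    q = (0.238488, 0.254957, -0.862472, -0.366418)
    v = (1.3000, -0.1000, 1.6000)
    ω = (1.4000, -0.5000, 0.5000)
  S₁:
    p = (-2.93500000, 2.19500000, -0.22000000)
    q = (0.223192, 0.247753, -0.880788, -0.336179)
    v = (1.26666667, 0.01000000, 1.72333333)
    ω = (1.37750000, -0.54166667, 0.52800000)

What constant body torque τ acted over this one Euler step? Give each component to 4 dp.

rate change Δω = (-0.02250000, -0.04166667, 0.02800000)
I·α + gyro = (-0.0700, -0.0800, 0.0700)

τ = (-0.0700, -0.0800, 0.0700)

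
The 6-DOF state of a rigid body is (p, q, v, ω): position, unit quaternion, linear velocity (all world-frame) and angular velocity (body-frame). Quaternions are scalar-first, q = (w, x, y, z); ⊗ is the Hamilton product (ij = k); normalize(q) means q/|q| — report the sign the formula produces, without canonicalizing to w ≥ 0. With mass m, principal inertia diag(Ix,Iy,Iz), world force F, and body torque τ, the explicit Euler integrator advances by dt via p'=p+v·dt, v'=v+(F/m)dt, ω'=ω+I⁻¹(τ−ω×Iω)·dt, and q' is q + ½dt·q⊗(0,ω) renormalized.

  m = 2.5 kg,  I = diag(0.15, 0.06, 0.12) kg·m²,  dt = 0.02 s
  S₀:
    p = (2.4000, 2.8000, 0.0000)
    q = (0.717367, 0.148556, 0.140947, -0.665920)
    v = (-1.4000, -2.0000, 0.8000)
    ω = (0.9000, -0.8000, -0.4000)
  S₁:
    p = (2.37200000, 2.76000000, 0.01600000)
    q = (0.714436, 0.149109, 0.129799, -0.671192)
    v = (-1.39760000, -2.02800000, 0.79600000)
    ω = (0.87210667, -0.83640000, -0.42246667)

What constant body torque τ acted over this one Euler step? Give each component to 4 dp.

τ = (-0.1900, -0.1200, -0.0700)

rate change Δω = (-0.02789333, -0.03640000, -0.02246667)
applied torque τ = (-0.1900, -0.1200, -0.0700)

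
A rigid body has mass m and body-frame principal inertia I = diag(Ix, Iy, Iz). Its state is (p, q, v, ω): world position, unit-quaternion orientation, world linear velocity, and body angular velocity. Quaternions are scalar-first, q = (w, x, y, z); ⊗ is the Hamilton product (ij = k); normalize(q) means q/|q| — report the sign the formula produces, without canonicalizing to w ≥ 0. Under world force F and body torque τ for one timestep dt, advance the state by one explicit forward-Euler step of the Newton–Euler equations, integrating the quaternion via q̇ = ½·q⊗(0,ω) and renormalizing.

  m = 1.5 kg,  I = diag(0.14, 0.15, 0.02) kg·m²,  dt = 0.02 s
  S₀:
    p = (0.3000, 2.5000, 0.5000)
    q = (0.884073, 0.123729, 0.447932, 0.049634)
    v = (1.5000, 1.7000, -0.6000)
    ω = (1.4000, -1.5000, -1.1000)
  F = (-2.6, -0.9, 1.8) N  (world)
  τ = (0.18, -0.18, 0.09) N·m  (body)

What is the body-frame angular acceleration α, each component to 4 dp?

α = (2.8179, 0.0320, 5.5500)

precession coupling ω×(Iω) = (-0.2145, -0.1848, -0.0210)
α = I⁻¹(τ − ω×Iω) = (2.8179, 0.0320, 5.5500)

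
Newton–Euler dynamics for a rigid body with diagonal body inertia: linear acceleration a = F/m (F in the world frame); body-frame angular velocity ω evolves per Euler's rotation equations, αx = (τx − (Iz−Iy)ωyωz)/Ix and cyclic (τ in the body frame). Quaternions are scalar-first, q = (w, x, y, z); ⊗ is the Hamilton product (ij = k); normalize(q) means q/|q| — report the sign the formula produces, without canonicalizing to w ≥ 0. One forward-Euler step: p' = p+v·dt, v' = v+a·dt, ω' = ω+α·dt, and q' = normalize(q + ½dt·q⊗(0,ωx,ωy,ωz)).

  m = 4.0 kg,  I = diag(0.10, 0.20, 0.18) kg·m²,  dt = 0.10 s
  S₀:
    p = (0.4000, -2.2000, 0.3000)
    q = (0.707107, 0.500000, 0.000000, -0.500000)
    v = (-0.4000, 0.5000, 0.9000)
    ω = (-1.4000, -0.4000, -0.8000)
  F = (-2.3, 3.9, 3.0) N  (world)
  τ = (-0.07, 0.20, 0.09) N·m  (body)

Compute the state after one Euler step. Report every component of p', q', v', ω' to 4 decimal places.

p' = (0.3600, -2.1500, 0.3900)
q' = (0.7196, 0.4390, 0.0407, -0.5364)
v' = (-0.4575, 0.5975, 0.9750)
ω' = (-1.4636, -0.2552, -0.7811)

precession coupling ω×(Iω) = (-0.0064, -0.0896, 0.0560)
α = I⁻¹(τ − ω×Iω) = (-0.6360, 1.4480, 0.1889)
ω + α·dt = (-1.4636, -0.2552, -0.7811)
Hamilton product q⊗(0,ω) = (0.3000000, -1.1899498, 0.8171572, -0.7656856)
q' = normalize(q + ½dt·q⊗(0,ω)) = (0.7196, 0.4390, 0.0407, -0.5364)
linear accel F/m = (-0.5750, 0.9750, 0.7500)
p + v·dt = (0.3600, -2.1500, 0.3900)
v' = v + a·dt = (-0.4575, 0.5975, 0.9750)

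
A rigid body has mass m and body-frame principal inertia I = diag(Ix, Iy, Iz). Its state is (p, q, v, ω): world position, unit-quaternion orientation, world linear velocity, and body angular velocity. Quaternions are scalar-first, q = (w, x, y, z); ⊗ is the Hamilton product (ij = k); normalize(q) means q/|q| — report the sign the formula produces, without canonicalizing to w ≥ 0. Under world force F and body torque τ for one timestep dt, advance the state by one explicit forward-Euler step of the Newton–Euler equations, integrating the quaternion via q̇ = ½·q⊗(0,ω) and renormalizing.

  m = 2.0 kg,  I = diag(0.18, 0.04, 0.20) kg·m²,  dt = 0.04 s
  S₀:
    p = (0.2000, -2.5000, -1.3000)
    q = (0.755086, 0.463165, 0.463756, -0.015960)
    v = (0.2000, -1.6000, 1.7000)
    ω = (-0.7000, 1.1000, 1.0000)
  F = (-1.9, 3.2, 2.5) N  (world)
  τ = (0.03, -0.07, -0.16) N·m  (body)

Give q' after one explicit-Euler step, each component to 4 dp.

q' = (0.7513, 0.4620, 0.4711, 0.0158)

Hamilton product q⊗(0,ω) = (-0.1699561, -0.0472482, 0.3786016, 1.5891967)
q' = normalize(q + ½dt·q⊗(0,ω)) = (0.7513, 0.4620, 0.4711, 0.0158)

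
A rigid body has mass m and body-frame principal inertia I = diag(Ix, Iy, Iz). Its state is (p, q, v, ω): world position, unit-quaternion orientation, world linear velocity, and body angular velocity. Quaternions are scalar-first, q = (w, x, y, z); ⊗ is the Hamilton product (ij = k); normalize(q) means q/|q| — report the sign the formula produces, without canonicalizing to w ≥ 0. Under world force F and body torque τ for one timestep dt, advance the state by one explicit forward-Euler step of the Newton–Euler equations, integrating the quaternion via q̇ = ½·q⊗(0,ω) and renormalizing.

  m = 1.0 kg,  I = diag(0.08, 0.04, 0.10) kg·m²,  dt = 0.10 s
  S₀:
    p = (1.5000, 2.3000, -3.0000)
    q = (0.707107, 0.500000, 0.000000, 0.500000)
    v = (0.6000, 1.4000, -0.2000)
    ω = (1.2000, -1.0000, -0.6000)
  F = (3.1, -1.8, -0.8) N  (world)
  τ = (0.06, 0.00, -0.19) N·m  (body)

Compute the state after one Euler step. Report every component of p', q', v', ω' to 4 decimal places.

angular accel α = (0.3000, -0.3600, -2.3800)
ω' = ω + α·dt = (1.2300, -1.0360, -0.8380)
Hamilton product q⊗(0,ω) = (-0.3000000, 1.3485284, 0.1928930, -0.9242642)
updated quaternion q' = (0.6897, 0.5655, 0.0096, 0.4522)
a = F/m = (3.1000, -1.8000, -0.8000)
new position p' = (1.5600, 2.4400, -3.0200)
v' = v + a·dt = (0.9100, 1.2200, -0.2800)

p' = (1.5600, 2.4400, -3.0200)
q' = (0.6897, 0.5655, 0.0096, 0.4522)
v' = (0.9100, 1.2200, -0.2800)
ω' = (1.2300, -1.0360, -0.8380)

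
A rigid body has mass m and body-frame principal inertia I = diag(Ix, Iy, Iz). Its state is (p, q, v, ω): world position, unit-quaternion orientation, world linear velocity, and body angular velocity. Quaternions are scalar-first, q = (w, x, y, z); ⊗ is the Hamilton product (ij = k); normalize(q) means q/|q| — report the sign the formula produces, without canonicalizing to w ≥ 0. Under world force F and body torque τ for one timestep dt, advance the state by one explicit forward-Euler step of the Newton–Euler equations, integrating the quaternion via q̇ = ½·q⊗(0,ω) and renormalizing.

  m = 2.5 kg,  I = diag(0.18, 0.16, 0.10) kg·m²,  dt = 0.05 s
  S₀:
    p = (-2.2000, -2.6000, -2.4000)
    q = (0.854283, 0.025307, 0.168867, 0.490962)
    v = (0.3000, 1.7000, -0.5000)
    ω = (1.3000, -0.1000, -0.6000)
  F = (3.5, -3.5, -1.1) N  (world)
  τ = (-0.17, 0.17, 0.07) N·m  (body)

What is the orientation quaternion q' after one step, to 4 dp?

q' = (0.8607, 0.0517, 0.1829, 0.4723)

Hamilton product q⊗(0,ω) = (0.2785648, 1.0583439, 0.5680065, -0.7346276)
q' = normalize(q + ½dt·q⊗(0,ω)) = (0.8607, 0.0517, 0.1829, 0.4723)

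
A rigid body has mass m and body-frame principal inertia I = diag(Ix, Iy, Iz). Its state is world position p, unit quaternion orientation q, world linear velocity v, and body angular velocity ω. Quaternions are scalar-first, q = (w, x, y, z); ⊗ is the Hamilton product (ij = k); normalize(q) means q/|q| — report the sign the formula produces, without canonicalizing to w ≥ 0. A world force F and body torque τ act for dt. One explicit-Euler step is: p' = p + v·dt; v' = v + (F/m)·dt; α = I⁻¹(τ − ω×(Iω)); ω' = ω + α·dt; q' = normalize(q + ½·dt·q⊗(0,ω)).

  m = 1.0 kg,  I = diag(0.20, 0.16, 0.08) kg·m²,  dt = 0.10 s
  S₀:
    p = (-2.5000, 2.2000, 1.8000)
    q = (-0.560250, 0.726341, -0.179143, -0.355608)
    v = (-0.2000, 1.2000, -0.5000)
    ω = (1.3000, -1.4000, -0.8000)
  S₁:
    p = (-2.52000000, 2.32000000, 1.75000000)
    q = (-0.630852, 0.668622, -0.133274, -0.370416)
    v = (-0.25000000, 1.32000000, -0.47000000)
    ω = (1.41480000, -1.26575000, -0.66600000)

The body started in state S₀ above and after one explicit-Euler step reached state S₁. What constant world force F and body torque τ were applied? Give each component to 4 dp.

F = (-0.5000, 1.2000, 0.3000)
τ = (0.1400, 0.0900, 0.1800)

v₁ − v₀ = (-0.05000000, 0.12000000, 0.03000000)
m·(v₁−v₀)/dt = (-0.5000, 1.2000, 0.3000)
rate change Δω = (0.11480000, 0.13425000, 0.13400000)
ω₀×(Iω₀) = (-0.0896, -0.1248, 0.0728)
τ = I·(Δω/dt) + ω₀×(Iω₀) = (0.1400, 0.0900, 0.1800)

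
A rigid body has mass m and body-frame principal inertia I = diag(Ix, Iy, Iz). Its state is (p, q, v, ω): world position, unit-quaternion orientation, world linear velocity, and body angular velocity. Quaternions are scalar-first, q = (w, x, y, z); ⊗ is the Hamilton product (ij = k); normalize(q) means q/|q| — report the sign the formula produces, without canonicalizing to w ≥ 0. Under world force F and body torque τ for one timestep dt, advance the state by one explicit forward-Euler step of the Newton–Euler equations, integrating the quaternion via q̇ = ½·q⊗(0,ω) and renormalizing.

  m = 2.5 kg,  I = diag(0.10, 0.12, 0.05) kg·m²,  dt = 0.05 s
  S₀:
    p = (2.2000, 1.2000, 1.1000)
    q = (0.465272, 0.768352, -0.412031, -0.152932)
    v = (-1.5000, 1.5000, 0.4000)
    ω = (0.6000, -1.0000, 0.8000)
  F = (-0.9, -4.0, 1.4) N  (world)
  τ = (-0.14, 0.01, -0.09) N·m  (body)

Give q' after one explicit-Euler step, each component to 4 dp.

q' = (0.4462, 0.7628, -0.4410, -0.1566)

Hamilton product q⊗(0,ω) = (-0.7506966, -0.2033936, -1.1717128, -0.1489158)
updated quaternion q' = (0.4462, 0.7628, -0.4410, -0.1566)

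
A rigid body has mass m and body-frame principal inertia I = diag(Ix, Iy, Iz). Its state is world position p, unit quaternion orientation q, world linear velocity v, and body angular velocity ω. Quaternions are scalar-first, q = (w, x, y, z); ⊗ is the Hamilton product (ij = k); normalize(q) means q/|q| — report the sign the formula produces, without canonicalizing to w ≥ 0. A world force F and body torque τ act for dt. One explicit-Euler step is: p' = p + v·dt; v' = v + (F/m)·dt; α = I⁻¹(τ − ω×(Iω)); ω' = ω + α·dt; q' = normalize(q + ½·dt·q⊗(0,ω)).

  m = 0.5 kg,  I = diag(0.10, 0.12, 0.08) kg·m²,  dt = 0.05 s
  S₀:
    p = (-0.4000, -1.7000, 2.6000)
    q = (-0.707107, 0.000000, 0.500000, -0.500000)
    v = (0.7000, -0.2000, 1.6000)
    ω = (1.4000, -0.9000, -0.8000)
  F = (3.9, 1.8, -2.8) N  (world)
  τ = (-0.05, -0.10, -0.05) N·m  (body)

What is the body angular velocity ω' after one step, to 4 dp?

angular accel α = (-0.2120, -0.6467, -0.3100)
new body rate ω' = (1.3894, -0.9323, -0.8155)

ω' = (1.3894, -0.9323, -0.8155)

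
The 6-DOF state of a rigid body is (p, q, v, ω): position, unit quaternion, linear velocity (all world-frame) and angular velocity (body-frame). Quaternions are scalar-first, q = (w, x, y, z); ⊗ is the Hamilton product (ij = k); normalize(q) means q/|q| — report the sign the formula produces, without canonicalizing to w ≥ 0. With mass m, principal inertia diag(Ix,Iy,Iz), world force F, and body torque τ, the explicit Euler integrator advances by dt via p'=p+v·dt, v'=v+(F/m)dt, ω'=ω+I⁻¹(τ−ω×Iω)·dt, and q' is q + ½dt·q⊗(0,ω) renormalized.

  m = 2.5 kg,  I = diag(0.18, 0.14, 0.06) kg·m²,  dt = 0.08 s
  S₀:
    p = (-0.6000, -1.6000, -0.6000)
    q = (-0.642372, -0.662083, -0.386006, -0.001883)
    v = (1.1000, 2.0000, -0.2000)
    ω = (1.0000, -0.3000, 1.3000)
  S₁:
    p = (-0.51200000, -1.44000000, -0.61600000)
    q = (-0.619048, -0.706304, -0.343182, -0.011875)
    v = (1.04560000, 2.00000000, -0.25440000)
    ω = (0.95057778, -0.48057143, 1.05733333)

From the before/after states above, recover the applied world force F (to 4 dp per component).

Δv = v₁−v₀ = (-0.05440000, 0.00000000, -0.05440000)
F = m·Δv/dt = (-1.7000, 0.0000, -1.7000)

F = (-1.7000, 0.0000, -1.7000)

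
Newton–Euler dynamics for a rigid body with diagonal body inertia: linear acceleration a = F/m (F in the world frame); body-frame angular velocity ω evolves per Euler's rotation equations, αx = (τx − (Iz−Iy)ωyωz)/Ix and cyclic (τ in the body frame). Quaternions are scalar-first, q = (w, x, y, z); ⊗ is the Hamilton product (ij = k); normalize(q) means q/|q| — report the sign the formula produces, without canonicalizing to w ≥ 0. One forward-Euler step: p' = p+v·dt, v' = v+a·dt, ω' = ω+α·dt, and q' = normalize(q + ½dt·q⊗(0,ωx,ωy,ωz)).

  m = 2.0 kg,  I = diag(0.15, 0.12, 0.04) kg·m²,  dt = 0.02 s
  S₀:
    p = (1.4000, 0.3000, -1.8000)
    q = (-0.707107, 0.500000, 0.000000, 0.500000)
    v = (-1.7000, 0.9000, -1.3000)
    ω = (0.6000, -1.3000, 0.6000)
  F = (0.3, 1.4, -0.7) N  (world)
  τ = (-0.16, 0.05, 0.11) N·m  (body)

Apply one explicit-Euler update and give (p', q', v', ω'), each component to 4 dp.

ω×(Iω) gyroscopic = (0.0624, 0.0396, 0.0234)
angular accel α = (-1.4827, 0.0867, 2.1650)
ω + α·dt = (0.5703, -1.2983, 0.6433)
Hamilton product q⊗(0,ω) = (-0.6000000, 0.2257358, 0.9192391, -1.0742642)
q' = normalize(q + ½dt·q⊗(0,ω)) = (-0.7130, 0.5022, 0.0092, 0.4892)
a = F/m = (0.1500, 0.7000, -0.3500)
p' = p + v·dt = (1.3660, 0.3180, -1.8260)
v + (F/m)dt = (-1.6970, 0.9140, -1.3070)

p' = (1.3660, 0.3180, -1.8260)
q' = (-0.7130, 0.5022, 0.0092, 0.4892)
v' = (-1.6970, 0.9140, -1.3070)
ω' = (0.5703, -1.2983, 0.6433)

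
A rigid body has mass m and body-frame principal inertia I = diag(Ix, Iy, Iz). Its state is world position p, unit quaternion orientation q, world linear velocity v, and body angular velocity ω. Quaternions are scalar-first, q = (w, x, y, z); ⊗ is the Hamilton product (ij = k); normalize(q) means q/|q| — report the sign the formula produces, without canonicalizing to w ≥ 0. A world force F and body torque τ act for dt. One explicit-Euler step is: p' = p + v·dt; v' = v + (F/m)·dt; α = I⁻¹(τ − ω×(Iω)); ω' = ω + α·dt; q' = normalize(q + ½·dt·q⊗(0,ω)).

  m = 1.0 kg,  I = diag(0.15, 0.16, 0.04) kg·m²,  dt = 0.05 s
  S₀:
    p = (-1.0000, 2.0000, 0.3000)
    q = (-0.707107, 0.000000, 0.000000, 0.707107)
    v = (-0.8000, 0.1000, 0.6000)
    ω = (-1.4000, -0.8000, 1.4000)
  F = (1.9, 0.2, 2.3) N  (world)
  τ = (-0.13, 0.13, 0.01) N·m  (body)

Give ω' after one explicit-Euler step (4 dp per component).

gyro term ω×Iω = (0.1344, -0.2156, 0.0112)
α = I⁻¹(τ − ω×Iω) = (-1.7627, 2.1600, -0.0300)
new body rate ω' = (-1.4881, -0.6920, 1.3985)

ω' = (-1.4881, -0.6920, 1.3985)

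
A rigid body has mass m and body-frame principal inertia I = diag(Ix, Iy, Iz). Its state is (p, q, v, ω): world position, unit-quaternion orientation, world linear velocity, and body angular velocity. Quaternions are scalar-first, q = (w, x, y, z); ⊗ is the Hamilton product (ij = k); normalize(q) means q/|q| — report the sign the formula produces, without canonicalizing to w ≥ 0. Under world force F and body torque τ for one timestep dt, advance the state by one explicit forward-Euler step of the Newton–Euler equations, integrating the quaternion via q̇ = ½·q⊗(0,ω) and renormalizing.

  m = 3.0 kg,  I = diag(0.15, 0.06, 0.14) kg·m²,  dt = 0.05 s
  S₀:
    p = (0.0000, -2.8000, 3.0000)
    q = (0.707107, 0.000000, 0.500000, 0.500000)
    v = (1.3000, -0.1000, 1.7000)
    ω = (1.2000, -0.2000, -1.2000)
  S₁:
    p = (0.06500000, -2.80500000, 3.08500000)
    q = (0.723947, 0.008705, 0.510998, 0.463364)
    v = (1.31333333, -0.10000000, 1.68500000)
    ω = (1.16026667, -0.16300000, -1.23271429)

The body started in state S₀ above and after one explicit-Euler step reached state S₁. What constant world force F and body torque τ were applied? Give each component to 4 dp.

Δv = v₁−v₀ = (0.01333333, 0.00000000, -0.01500000)
applied force F = (0.8000, 0.0000, -0.9000)
Δω = ω₁−ω₀ = (-0.03973333, 0.03700000, -0.03271429)
ω₀×(Iω₀) = (0.0192, -0.0144, 0.0216)
I·α + gyro = (-0.1000, 0.0300, -0.0700)

F = (0.8000, 0.0000, -0.9000)
τ = (-0.1000, 0.0300, -0.0700)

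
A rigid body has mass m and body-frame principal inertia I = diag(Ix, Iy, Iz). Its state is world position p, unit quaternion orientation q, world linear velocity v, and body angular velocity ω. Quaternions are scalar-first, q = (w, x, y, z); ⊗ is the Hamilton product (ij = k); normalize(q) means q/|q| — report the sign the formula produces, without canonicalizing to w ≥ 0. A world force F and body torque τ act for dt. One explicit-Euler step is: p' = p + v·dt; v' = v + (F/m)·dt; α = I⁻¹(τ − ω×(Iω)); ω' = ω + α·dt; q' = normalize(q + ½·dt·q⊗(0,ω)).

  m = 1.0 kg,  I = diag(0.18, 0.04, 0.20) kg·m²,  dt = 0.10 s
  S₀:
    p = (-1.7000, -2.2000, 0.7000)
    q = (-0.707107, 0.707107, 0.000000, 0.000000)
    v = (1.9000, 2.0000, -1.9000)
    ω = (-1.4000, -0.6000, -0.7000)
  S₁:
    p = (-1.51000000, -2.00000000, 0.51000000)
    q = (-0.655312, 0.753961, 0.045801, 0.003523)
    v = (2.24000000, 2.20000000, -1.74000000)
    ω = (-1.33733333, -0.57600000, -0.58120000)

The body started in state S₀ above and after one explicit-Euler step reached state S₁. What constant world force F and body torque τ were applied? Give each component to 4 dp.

Δω = ω₁−ω₀ = (0.06266667, 0.02400000, 0.11880000)
ω₀×(Iω₀) = (0.0672, -0.0196, -0.1176)
applied torque τ = (0.1800, -0.0100, 0.1200)
velocity change Δv = (0.34000000, 0.20000000, 0.16000000)
F = m·Δv/dt = (3.4000, 2.0000, 1.6000)

F = (3.4000, 2.0000, 1.6000)
τ = (0.1800, -0.0100, 0.1200)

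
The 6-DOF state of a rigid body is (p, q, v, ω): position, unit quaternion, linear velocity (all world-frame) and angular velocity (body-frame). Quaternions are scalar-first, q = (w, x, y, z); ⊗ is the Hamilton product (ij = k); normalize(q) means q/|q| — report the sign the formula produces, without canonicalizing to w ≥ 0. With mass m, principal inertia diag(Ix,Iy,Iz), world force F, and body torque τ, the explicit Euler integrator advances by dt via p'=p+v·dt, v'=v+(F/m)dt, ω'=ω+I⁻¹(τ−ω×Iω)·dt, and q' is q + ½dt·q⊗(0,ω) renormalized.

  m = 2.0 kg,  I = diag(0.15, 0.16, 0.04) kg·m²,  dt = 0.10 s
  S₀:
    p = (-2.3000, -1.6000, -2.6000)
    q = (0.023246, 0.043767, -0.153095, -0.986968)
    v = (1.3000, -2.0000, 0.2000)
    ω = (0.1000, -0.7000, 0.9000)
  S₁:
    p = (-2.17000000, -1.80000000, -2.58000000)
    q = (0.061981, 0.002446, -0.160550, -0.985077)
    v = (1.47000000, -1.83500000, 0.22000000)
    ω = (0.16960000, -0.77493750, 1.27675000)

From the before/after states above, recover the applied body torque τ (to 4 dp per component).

Δω = ω₁−ω₀ = (0.06960000, -0.07493750, 0.37675000)
gyro term ω₀×Iω₀ = (0.0756, 0.0099, -0.0007)
I·α + gyro = (0.1800, -0.1100, 0.1500)

τ = (0.1800, -0.1100, 0.1500)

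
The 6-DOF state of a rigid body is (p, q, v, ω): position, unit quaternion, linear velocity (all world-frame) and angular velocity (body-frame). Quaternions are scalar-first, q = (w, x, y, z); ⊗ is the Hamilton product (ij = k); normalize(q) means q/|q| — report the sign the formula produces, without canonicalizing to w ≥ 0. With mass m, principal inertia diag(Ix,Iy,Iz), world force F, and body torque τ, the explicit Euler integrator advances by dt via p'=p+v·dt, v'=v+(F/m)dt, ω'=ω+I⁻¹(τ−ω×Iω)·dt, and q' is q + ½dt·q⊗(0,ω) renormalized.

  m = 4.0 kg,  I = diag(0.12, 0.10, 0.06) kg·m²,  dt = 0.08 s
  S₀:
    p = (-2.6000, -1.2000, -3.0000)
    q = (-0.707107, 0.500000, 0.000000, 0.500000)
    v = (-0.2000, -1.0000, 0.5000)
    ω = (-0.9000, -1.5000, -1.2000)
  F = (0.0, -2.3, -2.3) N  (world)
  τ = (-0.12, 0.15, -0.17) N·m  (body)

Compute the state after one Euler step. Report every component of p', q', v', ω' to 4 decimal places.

linear accel F/m = (0.0000, -0.5750, -0.5750)
p + v·dt = (-2.6160, -1.2800, -2.9600)
new velocity v' = (-0.2000, -1.0460, 0.4540)
precession coupling ω×(Iω) = (-0.0720, 0.0648, -0.0270)
(τ − ω×Iω)/I = (-0.4000, 0.8520, -2.3833)
ω + α·dt = (-0.9320, -1.4318, -1.3907)
2q̇ = q⊗(0,ω) = (1.0500000, 1.3863963, 1.2106605, 0.0985284)
q + ½dt·q⊗(0,ω), renormalized = (-0.6627, 0.5535, 0.0483, 0.5021)

p' = (-2.6160, -1.2800, -2.9600)
q' = (-0.6627, 0.5535, 0.0483, 0.5021)
v' = (-0.2000, -1.0460, 0.4540)
ω' = (-0.9320, -1.4318, -1.3907)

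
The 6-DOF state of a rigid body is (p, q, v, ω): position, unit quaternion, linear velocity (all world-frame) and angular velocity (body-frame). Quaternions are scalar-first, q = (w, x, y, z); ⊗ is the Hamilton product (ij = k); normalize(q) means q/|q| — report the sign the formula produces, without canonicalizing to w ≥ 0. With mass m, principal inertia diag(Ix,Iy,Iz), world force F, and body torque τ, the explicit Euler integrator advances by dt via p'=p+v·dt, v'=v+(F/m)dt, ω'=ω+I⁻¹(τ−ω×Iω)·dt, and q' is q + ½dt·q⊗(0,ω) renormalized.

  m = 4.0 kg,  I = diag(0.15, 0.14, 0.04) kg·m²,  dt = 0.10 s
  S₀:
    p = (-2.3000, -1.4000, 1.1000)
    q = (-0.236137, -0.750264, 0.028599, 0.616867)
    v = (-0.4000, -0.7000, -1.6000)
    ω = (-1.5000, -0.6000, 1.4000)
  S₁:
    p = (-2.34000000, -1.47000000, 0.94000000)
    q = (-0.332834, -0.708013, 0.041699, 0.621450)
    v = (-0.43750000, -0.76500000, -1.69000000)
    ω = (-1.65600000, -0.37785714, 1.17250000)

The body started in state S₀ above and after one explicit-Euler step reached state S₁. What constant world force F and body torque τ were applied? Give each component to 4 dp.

F = (-1.5000, -2.6000, -3.6000)
τ = (-0.1500, 0.0800, -0.1000)

ω₁ − ω₀ = (-0.15600000, 0.22214286, -0.22750000)
applied torque τ = (-0.1500, 0.0800, -0.1000)
velocity change Δv = (-0.03750000, -0.06500000, -0.09000000)
applied force F = (-1.5000, -2.6000, -3.6000)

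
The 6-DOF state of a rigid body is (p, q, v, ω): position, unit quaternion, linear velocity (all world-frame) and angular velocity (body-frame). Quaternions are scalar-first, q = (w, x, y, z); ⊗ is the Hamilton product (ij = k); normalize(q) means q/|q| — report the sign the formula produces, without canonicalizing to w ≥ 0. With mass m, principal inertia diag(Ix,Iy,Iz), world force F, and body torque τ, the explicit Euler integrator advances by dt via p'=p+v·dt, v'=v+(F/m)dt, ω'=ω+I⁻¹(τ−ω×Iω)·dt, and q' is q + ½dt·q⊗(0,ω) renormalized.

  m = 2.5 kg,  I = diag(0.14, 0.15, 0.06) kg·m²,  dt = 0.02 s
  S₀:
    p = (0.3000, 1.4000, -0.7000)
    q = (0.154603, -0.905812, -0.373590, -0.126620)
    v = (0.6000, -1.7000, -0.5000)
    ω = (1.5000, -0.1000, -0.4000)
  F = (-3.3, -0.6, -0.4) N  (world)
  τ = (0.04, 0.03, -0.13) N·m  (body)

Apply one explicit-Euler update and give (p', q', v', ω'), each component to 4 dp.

ω×(Iω) gyroscopic = (-0.0036, -0.0480, -0.0015)
angular accel α = (0.3114, 0.5200, -2.1417)
new body rate ω' = (1.5062, -0.0896, -0.4428)
Hamilton product q⊗(0,ω) = (1.2707110, 0.3686785, -0.5677151, 0.5891250)
updated quaternion q' = (0.1673, -0.9020, -0.3792, -0.1207)
a = (-1.3200, -0.2400, -0.1600)
p' = p + v·dt = (0.3120, 1.3660, -0.7100)
new velocity v' = (0.5736, -1.7048, -0.5032)

p' = (0.3120, 1.3660, -0.7100)
q' = (0.1673, -0.9020, -0.3792, -0.1207)
v' = (0.5736, -1.7048, -0.5032)
ω' = (1.5062, -0.0896, -0.4428)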